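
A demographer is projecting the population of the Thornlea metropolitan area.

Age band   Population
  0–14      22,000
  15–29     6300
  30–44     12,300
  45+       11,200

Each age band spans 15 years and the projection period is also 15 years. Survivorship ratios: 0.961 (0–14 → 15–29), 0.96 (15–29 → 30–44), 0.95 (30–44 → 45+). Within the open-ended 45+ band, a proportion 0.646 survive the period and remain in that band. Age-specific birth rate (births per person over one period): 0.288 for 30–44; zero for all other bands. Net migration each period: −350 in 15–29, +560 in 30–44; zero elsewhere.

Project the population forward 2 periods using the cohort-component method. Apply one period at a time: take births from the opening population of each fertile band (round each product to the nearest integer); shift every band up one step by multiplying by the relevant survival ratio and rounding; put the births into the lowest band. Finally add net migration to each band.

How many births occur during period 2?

Period 1.
Births: 12300 × 0.288 = 3542
15–29: 22000 × 0.961 = 21142
30–44: 6300 × 0.96 = 6048
45+: 12300 × 0.95 + 11200 × 0.646 = 11685 + 7235 = 18920
Net migration: 15–29 − 350 → 20792; 30–44 + 560 → 6608
Population now: 0–14=3542, 15–29=20792, 30–44=6608, 45+=18920
Period 2.
Births: 6608 × 0.288 = 1903
15–29: 3542 × 0.961 = 3404
30–44: 20792 × 0.96 = 19960
45+: 6608 × 0.95 + 18920 × 0.646 = 6278 + 12222 = 18500
Net migration: 15–29 − 350 → 3054; 30–44 + 560 → 20520
Population now: 0–14=1903, 15–29=3054, 30–44=20520, 45+=18500

1903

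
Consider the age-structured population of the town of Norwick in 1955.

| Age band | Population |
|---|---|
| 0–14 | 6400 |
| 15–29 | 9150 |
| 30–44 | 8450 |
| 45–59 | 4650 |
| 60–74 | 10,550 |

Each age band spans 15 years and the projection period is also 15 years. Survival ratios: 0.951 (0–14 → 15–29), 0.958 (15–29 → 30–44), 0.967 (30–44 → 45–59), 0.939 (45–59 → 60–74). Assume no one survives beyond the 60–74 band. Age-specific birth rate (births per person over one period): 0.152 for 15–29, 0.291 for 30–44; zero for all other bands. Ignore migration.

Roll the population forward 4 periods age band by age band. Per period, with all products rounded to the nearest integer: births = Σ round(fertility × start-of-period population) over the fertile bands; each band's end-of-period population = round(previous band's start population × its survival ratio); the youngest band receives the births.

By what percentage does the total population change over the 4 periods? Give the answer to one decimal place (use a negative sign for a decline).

-60.4

— Period 1 —
Births: 9150 × 0.152 = 1391, 8450 × 0.291 = 2459 — total 3850
15–29: 6400 × 0.951 = 6086
30–44: 9150 × 0.958 = 8766
45–59: 8450 × 0.967 = 8171
60–74: 4650 × 0.939 = 4366
Giving 3850 / 6086 / 8766 / 8171 / 4366.
— Period 2 —
Births: 6086 × 0.152 = 925, 8766 × 0.291 = 2551 — total 3476
15–29: 3850 × 0.951 = 3661
30–44: 6086 × 0.958 = 5830
45–59: 8766 × 0.967 = 8477
60–74: 8171 × 0.939 = 7673
Giving 3476 / 3661 / 5830 / 8477 / 7673.
— Period 3 —
Births: 3661 × 0.152 = 556, 5830 × 0.291 = 1697 — total 2253
15–29: 3476 × 0.951 = 3306
30–44: 3661 × 0.958 = 3507
45–59: 5830 × 0.967 = 5638
60–74: 8477 × 0.939 = 7960
Giving 2253 / 3306 / 3507 / 5638 / 7960.
— Period 4 —
Births: 3306 × 0.152 = 503, 3507 × 0.291 = 1021 — total 1524
15–29: 2253 × 0.951 = 2143
30–44: 3306 × 0.958 = 3167
45–59: 3507 × 0.967 = 3391
60–74: 5638 × 0.939 = 5294
Giving 1524 / 2143 / 3167 / 3391 / 5294.
Total: 39200 → 15519; change = -23681; percentage change = -60.4%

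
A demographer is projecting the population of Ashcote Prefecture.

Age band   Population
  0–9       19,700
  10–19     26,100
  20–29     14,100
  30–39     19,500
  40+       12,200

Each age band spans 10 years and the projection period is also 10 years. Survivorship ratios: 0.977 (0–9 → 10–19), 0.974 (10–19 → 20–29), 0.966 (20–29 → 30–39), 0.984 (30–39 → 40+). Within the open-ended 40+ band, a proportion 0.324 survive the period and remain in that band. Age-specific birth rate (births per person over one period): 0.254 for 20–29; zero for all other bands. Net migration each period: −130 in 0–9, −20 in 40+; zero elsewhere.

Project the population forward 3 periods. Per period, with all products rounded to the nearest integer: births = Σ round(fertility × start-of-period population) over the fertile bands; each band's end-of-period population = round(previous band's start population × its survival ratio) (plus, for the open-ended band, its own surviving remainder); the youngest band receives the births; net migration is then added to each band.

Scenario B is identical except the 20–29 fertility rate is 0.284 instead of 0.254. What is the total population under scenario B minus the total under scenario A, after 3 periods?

Period 1.
Births: 14100 × 0.254 = 3581
10–19: 19700 × 0.977 = 19247
20–29: 26100 × 0.974 = 25421
30–39: 14100 × 0.966 = 13621
40+: 19500 × 0.984 + 12200 × 0.324 = 19188 + 3953 = 23141
Net migration: 0–9 − 130 → 3451; 40+ − 20 → 23121
Giving 3451 / 19247 / 25421 / 13621 / 23121.
Period 2.
Births: 25421 × 0.254 = 6457
10–19: 3451 × 0.977 = 3372
20–29: 19247 × 0.974 = 18747
30–39: 25421 × 0.966 = 24557
40+: 13621 × 0.984 + 23121 × 0.324 = 13403 + 7491 = 20894
Net migration: 0–9 − 130 → 6327; 40+ − 20 → 20874
Giving 6327 / 3372 / 18747 / 24557 / 20874.
Period 3.
Births: 18747 × 0.254 = 4762
10–19: 6327 × 0.977 = 6181
20–29: 3372 × 0.974 = 3284
30–39: 18747 × 0.966 = 18110
40+: 24557 × 0.984 + 20874 × 0.324 = 24164 + 6763 = 30927
Net migration: 0–9 − 130 → 4632; 40+ − 20 → 30907
Giving 4632 / 6181 / 3284 / 18110 / 30907.
Scenario A total after 3 periods: 63114
Scenario B projection —
Period 1.
Births: 14100 × 0.284 = 4004
10–19: 19700 × 0.977 = 19247
20–29: 26100 × 0.974 = 25421
30–39: 14100 × 0.966 = 13621
40+: 19500 × 0.984 + 12200 × 0.324 = 19188 + 3953 = 23141
Net migration: 0–9 − 130 → 3874; 40+ − 20 → 23121
Giving 3874 / 19247 / 25421 / 13621 / 23121.
Period 2.
Births: 25421 × 0.284 = 7220
10–19: 3874 × 0.977 = 3785
20–29: 19247 × 0.974 = 18747
30–39: 25421 × 0.966 = 24557
40+: 13621 × 0.984 + 23121 × 0.324 = 13403 + 7491 = 20894
Net migration: 0–9 − 130 → 7090; 40+ − 20 → 20874
Giving 7090 / 3785 / 18747 / 24557 / 20874.
Period 3.
Births: 18747 × 0.284 = 5324
10–19: 7090 × 0.977 = 6927
20–29: 3785 × 0.974 = 3687
30–39: 18747 × 0.966 = 18110
40+: 24557 × 0.984 + 20874 × 0.324 = 24164 + 6763 = 30927
Net migration: 0–9 − 130 → 5194; 40+ − 20 → 30907
Giving 5194 / 6927 / 3687 / 18110 / 30907.
Scenario B total after 3 periods: 64825
Difference B − A = 64825 − 63114 = 1711

1711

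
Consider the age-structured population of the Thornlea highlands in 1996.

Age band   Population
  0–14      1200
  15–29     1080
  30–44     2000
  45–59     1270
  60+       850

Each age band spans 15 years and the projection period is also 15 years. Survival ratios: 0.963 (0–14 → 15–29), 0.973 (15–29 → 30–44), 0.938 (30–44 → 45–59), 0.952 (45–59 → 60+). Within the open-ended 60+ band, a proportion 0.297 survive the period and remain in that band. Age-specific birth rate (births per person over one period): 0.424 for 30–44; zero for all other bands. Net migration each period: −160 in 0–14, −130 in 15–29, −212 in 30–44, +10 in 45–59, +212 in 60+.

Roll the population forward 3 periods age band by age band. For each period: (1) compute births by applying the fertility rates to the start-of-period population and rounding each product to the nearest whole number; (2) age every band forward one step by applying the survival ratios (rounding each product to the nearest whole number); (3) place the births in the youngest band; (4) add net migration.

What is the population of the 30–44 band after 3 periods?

307

[period 1]
Births: 2000 × 0.424 = 848
15–29: 1200 × 0.963 = 1156
30–44: 1080 × 0.973 = 1051
45–59: 2000 × 0.938 = 1876
60+: 1270 × 0.952 + 850 × 0.297 = 1209 + 252 = 1461
Net migration: 0–14 − 160 → 688; 15–29 − 130 → 1026; 30–44 − 212 → 839; 45–59 + 10 → 1886; 60+ + 212 → 1673
→ [688, 1026, 839, 1886, 1673]
[period 2]
Births: 839 × 0.424 = 356
15–29: 688 × 0.963 = 663
30–44: 1026 × 0.973 = 998
45–59: 839 × 0.938 = 787
60+: 1886 × 0.952 + 1673 × 0.297 = 1795 + 497 = 2292
Net migration: 0–14 − 160 → 196; 15–29 − 130 → 533; 30–44 − 212 → 786; 45–59 + 10 → 797; 60+ + 212 → 2504
→ [196, 533, 786, 797, 2504]
[period 3]
Births: 786 × 0.424 = 333
15–29: 196 × 0.963 = 189
30–44: 533 × 0.973 = 519
45–59: 786 × 0.938 = 737
60+: 797 × 0.952 + 2504 × 0.297 = 759 + 744 = 1503
Net migration: 0–14 − 160 → 173; 15–29 − 130 → 59; 30–44 − 212 → 307; 45–59 + 10 → 747; 60+ + 212 → 1715
→ [173, 59, 307, 747, 1715]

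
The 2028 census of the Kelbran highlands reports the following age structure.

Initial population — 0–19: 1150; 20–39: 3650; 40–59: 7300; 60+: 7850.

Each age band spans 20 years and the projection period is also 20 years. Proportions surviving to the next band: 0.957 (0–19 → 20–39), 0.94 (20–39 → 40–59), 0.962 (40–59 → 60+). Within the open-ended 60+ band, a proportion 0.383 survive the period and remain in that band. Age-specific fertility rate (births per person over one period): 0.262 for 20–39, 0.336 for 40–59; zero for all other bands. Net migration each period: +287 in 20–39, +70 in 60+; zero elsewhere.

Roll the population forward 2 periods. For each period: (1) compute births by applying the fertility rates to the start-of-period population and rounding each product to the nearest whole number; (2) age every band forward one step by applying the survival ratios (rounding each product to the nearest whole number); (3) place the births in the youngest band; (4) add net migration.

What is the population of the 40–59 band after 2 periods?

Let group 1 be 0–19 through group 4 = 60+.
Period 1.
Births: 3650 × 0.262 = 956, 7300 × 0.336 = 2453 — total 3409
Group 2: 1150 × 0.957 = 1101
Group 3: 3650 × 0.94 = 3431
Group 4: 7300 × 0.962 + 7850 × 0.383 = 7023 + 3007 = 10030
Net migration: Group 2 + 287 → 1388; Group 4 + 70 → 10100
→ [3409, 1388, 3431, 10100]
Period 2.
Births: 1388 × 0.262 = 364, 3431 × 0.336 = 1153 — total 1517
Group 2: 3409 × 0.957 = 3262
Group 3: 1388 × 0.94 = 1305
Group 4: 3431 × 0.962 + 10100 × 0.383 = 3301 + 3868 = 7169
Net migration: Group 2 + 287 → 3549; Group 4 + 70 → 7239
→ [1517, 3549, 1305, 7239]

1305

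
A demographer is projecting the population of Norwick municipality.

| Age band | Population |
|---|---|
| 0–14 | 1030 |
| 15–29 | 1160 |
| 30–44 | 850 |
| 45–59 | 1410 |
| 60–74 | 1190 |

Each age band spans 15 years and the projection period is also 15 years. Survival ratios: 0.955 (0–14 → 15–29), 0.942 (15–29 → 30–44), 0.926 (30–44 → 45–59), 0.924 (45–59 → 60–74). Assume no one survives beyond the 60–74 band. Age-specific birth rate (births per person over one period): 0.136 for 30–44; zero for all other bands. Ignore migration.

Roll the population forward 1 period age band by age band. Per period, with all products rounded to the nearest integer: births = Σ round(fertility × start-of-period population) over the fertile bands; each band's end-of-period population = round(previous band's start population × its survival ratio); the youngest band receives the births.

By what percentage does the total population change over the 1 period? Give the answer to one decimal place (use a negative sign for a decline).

-24.1

(Groups numbered youngest = 1 to oldest = 5.)
Period 1:
Births: 850 * 0.136 = 116
Group 2: 1030 * 0.955 = 984
Group 3: 1160 * 0.942 = 1093
Group 4: 850 * 0.926 = 787
Group 5: 1410 * 0.924 = 1303
Population now: 0–14=116, 15–29=984, 30–44=1093, 45–59=787, 60–74=1303
Total: 5640 → 4283; change = -1357; percentage change = -24.1%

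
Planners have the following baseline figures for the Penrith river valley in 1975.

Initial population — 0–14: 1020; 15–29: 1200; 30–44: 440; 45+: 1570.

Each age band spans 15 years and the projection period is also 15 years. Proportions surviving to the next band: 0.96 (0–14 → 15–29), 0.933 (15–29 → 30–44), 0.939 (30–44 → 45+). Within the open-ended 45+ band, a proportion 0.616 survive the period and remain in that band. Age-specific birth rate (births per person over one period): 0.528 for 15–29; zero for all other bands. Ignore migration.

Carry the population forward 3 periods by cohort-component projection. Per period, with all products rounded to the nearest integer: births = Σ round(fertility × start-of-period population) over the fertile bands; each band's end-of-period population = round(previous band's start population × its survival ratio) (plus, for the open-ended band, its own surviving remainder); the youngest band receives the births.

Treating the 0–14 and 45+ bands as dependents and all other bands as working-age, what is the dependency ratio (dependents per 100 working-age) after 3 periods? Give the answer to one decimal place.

221.0

[period 1]
Births: 1200 * 0.528 = 634
15–29: 1020 * 0.96 = 979
30–44: 1200 * 0.933 = 1120
45+: 440 * 0.939 + 1570 * 0.616 = 413 + 967 = 1380
→ [634, 979, 1120, 1380]
[period 2]
Births: 979 * 0.528 = 517
15–29: 634 * 0.96 = 609
30–44: 979 * 0.933 = 913
45+: 1120 * 0.939 + 1380 * 0.616 = 1052 + 850 = 1902
→ [517, 609, 913, 1902]
[period 3]
Births: 609 * 0.528 = 322
15–29: 517 * 0.96 = 496
30–44: 609 * 0.933 = 568
45+: 913 * 0.939 + 1902 * 0.616 = 857 + 1172 = 2029
→ [322, 496, 568, 2029]
Dependents (band 0–14 + band 45+) = 322 + 2029 = 2351; working-age = 1064; ratio = 2351/1064 × 100 = 221.0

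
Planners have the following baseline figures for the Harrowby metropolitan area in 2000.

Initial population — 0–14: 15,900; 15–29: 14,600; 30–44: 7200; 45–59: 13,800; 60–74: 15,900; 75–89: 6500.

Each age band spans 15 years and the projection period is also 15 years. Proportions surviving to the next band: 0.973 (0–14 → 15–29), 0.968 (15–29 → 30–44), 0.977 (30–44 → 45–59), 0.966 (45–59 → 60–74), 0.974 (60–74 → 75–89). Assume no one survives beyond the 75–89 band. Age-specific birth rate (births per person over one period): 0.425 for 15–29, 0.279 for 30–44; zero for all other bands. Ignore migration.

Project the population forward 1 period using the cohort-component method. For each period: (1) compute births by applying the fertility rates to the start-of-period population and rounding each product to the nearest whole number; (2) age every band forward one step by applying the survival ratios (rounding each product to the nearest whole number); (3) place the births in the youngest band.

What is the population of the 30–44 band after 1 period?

Call the bands 1 to 6, youngest first.
After projecting period 1:
Births: 14600 * 0.425 = 6205 ; 7200 * 0.279 = 2009 ⇒ total 8214
Band 2: 15900 * 0.973 = 15471
Band 3: 14600 * 0.968 = 14133
Band 4: 7200 * 0.977 = 7034
Band 5: 13800 * 0.966 = 13331
Band 6: 15900 * 0.974 = 15487
Giving 8214 / 15471 / 14133 / 7034 / 13331 / 15487.

14133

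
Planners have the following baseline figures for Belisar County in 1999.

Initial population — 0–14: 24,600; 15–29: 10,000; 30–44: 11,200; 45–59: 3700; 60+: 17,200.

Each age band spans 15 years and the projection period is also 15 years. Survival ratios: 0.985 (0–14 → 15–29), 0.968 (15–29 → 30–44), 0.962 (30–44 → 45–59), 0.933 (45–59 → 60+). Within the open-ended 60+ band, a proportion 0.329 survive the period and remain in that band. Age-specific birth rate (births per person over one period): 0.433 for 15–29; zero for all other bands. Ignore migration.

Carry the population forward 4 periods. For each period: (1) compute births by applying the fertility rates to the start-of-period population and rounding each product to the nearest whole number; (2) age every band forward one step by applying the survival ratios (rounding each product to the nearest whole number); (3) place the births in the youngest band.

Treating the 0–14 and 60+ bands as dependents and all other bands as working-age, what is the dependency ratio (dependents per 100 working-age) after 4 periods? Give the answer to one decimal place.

188.7

Let band 1 be 0–14 through band 5 = 60+.
[period 1]
Births: 10000 * 0.433 = 4330
Band 2: 24600 * 0.985 = 24231
Band 3: 10000 * 0.968 = 9680
Band 4: 11200 * 0.962 = 10774
Band 5: 3700 * 0.933 + 17200 * 0.329 = 3452 + 5659 = 9111
Population now: 0–14=4330, 15–29=24231, 30–44=9680, 45–59=10774, 60+=9111
[period 2]
Births: 24231 * 0.433 = 10492
Band 2: 4330 * 0.985 = 4265
Band 3: 24231 * 0.968 = 23456
Band 4: 9680 * 0.962 = 9312
Band 5: 10774 * 0.933 + 9111 * 0.329 = 10052 + 2998 = 13050
Population now: 0–14=10492, 15–29=4265, 30–44=23456, 45–59=9312, 60+=13050
[period 3]
Births: 4265 * 0.433 = 1847
Band 2: 10492 * 0.985 = 10335
Band 3: 4265 * 0.968 = 4129
Band 4: 23456 * 0.962 = 22565
Band 5: 9312 * 0.933 + 13050 * 0.329 = 8688 + 4293 = 12981
Population now: 0–14=1847, 15–29=10335, 30–44=4129, 45–59=22565, 60+=12981
[period 4]
Births: 10335 * 0.433 = 4475
Band 2: 1847 * 0.985 = 1819
Band 3: 10335 * 0.968 = 10004
Band 4: 4129 * 0.962 = 3972
Band 5: 22565 * 0.933 + 12981 * 0.329 = 21053 + 4271 = 25324
Population now: 0–14=4475, 15–29=1819, 30–44=10004, 45–59=3972, 60+=25324
Dependents (band 0–14 + band 60+) = 4475 + 25324 = 29799; working-age = 15795; ratio = 29799/15795 × 100 = 188.7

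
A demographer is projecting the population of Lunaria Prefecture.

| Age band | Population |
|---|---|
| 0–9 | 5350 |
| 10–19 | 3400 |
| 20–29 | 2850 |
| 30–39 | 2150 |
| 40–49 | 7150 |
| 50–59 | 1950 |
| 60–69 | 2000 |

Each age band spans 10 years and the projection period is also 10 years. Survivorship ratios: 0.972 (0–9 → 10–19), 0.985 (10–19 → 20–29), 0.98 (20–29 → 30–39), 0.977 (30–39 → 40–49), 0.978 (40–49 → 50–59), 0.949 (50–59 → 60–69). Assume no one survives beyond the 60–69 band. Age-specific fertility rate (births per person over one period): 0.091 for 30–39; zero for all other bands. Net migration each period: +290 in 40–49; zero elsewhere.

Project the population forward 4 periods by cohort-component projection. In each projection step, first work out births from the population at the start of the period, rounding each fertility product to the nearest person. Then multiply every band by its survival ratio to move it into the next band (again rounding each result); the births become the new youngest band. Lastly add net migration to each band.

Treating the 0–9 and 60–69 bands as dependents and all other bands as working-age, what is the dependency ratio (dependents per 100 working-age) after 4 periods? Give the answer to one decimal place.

After projecting period 1:
Births: 2150 * 0.091 = 196
10–19: 5350 * 0.972 = 5200
20–29: 3400 * 0.985 = 3349
30–39: 2850 * 0.98 = 2793
40–49: 2150 * 0.977 = 2101
50–59: 7150 * 0.978 = 6993
60–69: 1950 * 0.949 = 1851
Net migration: 40–49 + 290 → 2391
Giving 196 / 5200 / 3349 / 2793 / 2391 / 6993 / 1851.
After projecting period 2:
Births: 2793 * 0.091 = 254
10–19: 196 * 0.972 = 191
20–29: 5200 * 0.985 = 5122
30–39: 3349 * 0.98 = 3282
40–49: 2793 * 0.977 = 2729
50–59: 2391 * 0.978 = 2338
60–69: 6993 * 0.949 = 6636
Net migration: 40–49 + 290 → 3019
Giving 254 / 191 / 5122 / 3282 / 3019 / 2338 / 6636.
After projecting period 3:
Births: 3282 * 0.091 = 299
10–19: 254 * 0.972 = 247
20–29: 191 * 0.985 = 188
30–39: 5122 * 0.98 = 5020
40–49: 3282 * 0.977 = 3207
50–59: 3019 * 0.978 = 2953
60–69: 2338 * 0.949 = 2219
Net migration: 40–49 + 290 → 3497
Giving 299 / 247 / 188 / 5020 / 3497 / 2953 / 2219.
After projecting period 4:
Births: 5020 * 0.091 = 457
10–19: 299 * 0.972 = 291
20–29: 247 * 0.985 = 243
30–39: 188 * 0.98 = 184
40–49: 5020 * 0.977 = 4905
50–59: 3497 * 0.978 = 3420
60–69: 2953 * 0.949 = 2802
Net migration: 40–49 + 290 → 5195
Giving 457 / 291 / 243 / 184 / 5195 / 3420 / 2802.
Dependents (band 0–9 + band 60–69) = 457 + 2802 = 3259; working-age = 9333; ratio = 3259/9333 × 100 = 34.9

34.9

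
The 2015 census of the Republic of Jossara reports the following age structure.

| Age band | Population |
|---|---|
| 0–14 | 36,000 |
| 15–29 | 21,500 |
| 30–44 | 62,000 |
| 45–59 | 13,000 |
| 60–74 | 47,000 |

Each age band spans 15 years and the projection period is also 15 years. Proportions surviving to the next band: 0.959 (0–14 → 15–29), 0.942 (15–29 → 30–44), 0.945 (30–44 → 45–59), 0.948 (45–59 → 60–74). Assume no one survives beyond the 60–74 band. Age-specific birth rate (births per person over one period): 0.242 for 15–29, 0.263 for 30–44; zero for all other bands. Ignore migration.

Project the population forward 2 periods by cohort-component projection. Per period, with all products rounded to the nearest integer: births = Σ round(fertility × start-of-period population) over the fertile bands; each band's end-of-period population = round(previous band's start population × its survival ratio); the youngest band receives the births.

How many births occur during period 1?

21509

(Bands numbered youngest = 1 to oldest = 5.)
[period 1]
Births: 21500 × 0.242 = 5203  |  62000 × 0.263 = 16306 → 21509
Band 2: 36000 × 0.959 = 34524
Band 3: 21500 × 0.942 = 20253
Band 4: 62000 × 0.945 = 58590
Band 5: 13000 × 0.948 = 12324
Giving 21509 / 34524 / 20253 / 58590 / 12324.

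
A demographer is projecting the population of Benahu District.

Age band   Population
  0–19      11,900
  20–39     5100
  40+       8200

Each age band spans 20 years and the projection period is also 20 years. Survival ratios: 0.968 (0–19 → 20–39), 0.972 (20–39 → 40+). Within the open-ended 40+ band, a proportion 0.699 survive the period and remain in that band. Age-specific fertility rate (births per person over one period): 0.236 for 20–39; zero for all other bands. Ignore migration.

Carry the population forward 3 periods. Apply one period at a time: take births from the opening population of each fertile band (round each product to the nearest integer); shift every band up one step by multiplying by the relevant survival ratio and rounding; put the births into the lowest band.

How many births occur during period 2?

Let group 1 be 0–19 through group 3 = 40+.
[period 1]
Births: 5100 × 0.236 = 1204
Group 2: 11900 × 0.968 = 11519
Group 3: 5100 × 0.972 + 8200 × 0.699 = 4957 + 5732 = 10689
Population now: 0–19=1204, 20–39=11519, 40+=10689
[period 2]
Births: 11519 × 0.236 = 2718
Group 2: 1204 × 0.968 = 1165
Group 3: 11519 × 0.972 + 10689 × 0.699 = 11196 + 7472 = 18668
Population now: 0–19=2718, 20–39=1165, 40+=18668

2718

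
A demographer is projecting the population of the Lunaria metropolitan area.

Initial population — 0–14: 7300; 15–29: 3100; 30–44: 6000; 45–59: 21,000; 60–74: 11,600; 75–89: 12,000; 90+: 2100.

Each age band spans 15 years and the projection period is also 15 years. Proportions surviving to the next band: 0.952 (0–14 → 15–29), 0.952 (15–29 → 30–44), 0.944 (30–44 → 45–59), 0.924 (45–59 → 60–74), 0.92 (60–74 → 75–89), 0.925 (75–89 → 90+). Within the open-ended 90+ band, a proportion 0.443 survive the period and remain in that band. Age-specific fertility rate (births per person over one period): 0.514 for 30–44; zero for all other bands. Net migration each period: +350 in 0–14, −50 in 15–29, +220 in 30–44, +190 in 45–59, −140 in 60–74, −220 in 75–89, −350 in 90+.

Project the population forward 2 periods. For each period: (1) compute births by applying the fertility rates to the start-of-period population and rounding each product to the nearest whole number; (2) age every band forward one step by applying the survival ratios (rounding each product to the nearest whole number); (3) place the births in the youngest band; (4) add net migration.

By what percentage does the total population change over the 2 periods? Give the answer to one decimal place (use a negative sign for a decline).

Period 1:
Births: 6000 × 0.514 = 3084
15–29: 7300 × 0.952 = 6950
30–44: 3100 × 0.952 = 2951
45–59: 6000 × 0.944 = 5664
60–74: 21000 × 0.924 = 19404
75–89: 11600 × 0.92 = 10672
90+: 12000 × 0.925 + 2100 × 0.443 = 11100 + 930 = 12030
Net migration: 0–14 + 350 → 3434; 15–29 − 50 → 6900; 30–44 + 220 → 3171; 45–59 + 190 → 5854; 60–74 − 140 → 19264; 75–89 − 220 → 10452; 90+ − 350 → 11680
→ [3434, 6900, 3171, 5854, 19264, 10452, 11680]
Period 2:
Births: 3171 × 0.514 = 1630
15–29: 3434 × 0.952 = 3269
30–44: 6900 × 0.952 = 6569
45–59: 3171 × 0.944 = 2993
60–74: 5854 × 0.924 = 5409
75–89: 19264 × 0.92 = 17723
90+: 10452 × 0.925 + 11680 × 0.443 = 9668 + 5174 = 14842
Net migration: 0–14 + 350 → 1980; 15–29 − 50 → 3219; 30–44 + 220 → 6789; 45–59 + 190 → 3183; 60–74 − 140 → 5269; 75–89 − 220 → 17503; 90+ − 350 → 14492
→ [1980, 3219, 6789, 3183, 5269, 17503, 14492]
Total: 63100 → 52435; change = -10665; percentage change = -16.9%

-16.9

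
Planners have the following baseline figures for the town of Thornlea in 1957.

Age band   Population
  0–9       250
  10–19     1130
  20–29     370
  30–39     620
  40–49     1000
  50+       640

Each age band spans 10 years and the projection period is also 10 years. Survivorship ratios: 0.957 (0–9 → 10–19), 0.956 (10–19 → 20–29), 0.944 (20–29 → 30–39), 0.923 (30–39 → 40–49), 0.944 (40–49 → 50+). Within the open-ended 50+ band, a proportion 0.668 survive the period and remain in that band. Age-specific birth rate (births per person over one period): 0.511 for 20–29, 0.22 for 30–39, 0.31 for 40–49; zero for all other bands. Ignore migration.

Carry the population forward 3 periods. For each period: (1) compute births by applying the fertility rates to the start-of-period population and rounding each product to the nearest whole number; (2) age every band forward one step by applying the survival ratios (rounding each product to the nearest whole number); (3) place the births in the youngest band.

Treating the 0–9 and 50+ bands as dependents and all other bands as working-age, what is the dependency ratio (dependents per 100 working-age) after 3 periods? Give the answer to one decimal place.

(Groups numbered youngest = 1 to oldest = 6.)
Period 1:
Births: 370 × 0.511 = 189 ; 620 × 0.22 = 136 ; 1000 × 0.31 = 310 ⇒ total 635
Group 2: 250 × 0.957 = 239
Group 3: 1130 × 0.956 = 1080
Group 4: 370 × 0.944 = 349
Group 5: 620 × 0.923 = 572
Group 6: 1000 × 0.944 + 640 × 0.668 = 944 + 428 = 1372
End of period: [635, 239, 1080, 349, 572, 1372]
Period 2:
Births: 1080 × 0.511 = 552 ; 349 × 0.22 = 77 ; 572 × 0.31 = 177 ⇒ total 806
Group 2: 635 × 0.957 = 608
Group 3: 239 × 0.956 = 228
Group 4: 1080 × 0.944 = 1020
Group 5: 349 × 0.923 = 322
Group 6: 572 × 0.944 + 1372 × 0.668 = 540 + 916 = 1456
End of period: [806, 608, 228, 1020, 322, 1456]
Period 3:
Births: 228 × 0.511 = 117 ; 1020 × 0.22 = 224 ; 322 × 0.31 = 100 ⇒ total 441
Group 2: 806 × 0.957 = 771
Group 3: 608 × 0.956 = 581
Group 4: 228 × 0.944 = 215
Group 5: 1020 × 0.923 = 941
Group 6: 322 × 0.944 + 1456 × 0.668 = 304 + 973 = 1277
End of period: [441, 771, 581, 215, 941, 1277]
Dependents (band 0–9 + band 50+) = 441 + 1277 = 1718; working-age = 2508; ratio = 1718/2508 × 100 = 68.5

68.5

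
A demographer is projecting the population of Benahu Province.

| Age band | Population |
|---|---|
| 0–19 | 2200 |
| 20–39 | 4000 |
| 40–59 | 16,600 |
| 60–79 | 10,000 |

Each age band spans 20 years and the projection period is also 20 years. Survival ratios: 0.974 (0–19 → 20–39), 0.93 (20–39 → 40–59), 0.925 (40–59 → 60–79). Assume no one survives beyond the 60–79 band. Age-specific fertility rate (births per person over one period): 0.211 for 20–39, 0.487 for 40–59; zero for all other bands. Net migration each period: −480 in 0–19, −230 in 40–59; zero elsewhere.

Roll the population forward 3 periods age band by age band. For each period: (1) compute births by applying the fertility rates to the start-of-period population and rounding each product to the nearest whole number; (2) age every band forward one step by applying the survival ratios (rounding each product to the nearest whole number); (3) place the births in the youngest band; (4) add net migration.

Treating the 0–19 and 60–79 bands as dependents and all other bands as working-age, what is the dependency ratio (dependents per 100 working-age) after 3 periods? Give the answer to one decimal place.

(Bands numbered youngest = 1 to oldest = 4.)
[period 1]
Births: 4000 × 0.211 = 844  |  16600 × 0.487 = 8084 — total 8928
Band 2: 2200 × 0.974 = 2143
Band 3: 4000 × 0.93 = 3720
Band 4: 16600 × 0.925 = 15355
Net migration: Band 1 − 480 → 8448; Band 3 − 230 → 3490
Giving 8448 / 2143 / 3490 / 15355.
[period 2]
Births: 2143 × 0.211 = 452  |  3490 × 0.487 = 1700 — total 2152
Band 2: 8448 × 0.974 = 8228
Band 3: 2143 × 0.93 = 1993
Band 4: 3490 × 0.925 = 3228
Net migration: Band 1 − 480 → 1672; Band 3 − 230 → 1763
Giving 1672 / 8228 / 1763 / 3228.
[period 3]
Births: 8228 × 0.211 = 1736  |  1763 × 0.487 = 859 — total 2595
Band 2: 1672 × 0.974 = 1629
Band 3: 8228 × 0.93 = 7652
Band 4: 1763 × 0.925 = 1631
Net migration: Band 1 − 480 → 2115; Band 3 − 230 → 7422
Giving 2115 / 1629 / 7422 / 1631.
Dependents (band 0–19 + band 60–79) = 2115 + 1631 = 3746; working-age = 9051; ratio = 3746/9051 × 100 = 41.4

41.4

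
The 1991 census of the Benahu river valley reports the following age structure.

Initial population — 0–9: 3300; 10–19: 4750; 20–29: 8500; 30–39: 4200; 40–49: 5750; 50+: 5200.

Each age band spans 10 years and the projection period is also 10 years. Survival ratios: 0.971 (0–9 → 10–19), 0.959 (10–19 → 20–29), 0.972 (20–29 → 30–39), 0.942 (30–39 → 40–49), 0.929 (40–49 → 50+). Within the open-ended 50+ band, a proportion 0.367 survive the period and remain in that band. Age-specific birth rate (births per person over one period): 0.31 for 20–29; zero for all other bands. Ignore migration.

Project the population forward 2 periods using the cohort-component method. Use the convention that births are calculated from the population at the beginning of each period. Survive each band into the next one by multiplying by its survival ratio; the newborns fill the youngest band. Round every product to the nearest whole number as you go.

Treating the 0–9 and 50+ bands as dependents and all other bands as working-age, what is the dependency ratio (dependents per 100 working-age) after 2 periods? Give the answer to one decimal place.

(Bands numbered youngest = 1 to oldest = 6.)
Period 1.
Births: 8500 * 0.31 = 2635
Band 2: 3300 * 0.971 = 3204
Band 3: 4750 * 0.959 = 4555
Band 4: 8500 * 0.972 = 8262
Band 5: 4200 * 0.942 = 3956
Band 6: 5750 * 0.929 + 5200 * 0.367 = 5342 + 1908 = 7250
Population now: 0–9=2635, 10–19=3204, 20–29=4555, 30–39=8262, 40–49=3956, 50+=7250
Period 2.
Births: 4555 * 0.31 = 1412
Band 2: 2635 * 0.971 = 2559
Band 3: 3204 * 0.959 = 3073
Band 4: 4555 * 0.972 = 4427
Band 5: 8262 * 0.942 = 7783
Band 6: 3956 * 0.929 + 7250 * 0.367 = 3675 + 2661 = 6336
Population now: 0–9=1412, 10–19=2559, 20–29=3073, 30–39=4427, 40–49=7783, 50+=6336
Dependents (band 0–9 + band 50+) = 1412 + 6336 = 7748; working-age = 17842; ratio = 7748/17842 × 100 = 43.4

43.4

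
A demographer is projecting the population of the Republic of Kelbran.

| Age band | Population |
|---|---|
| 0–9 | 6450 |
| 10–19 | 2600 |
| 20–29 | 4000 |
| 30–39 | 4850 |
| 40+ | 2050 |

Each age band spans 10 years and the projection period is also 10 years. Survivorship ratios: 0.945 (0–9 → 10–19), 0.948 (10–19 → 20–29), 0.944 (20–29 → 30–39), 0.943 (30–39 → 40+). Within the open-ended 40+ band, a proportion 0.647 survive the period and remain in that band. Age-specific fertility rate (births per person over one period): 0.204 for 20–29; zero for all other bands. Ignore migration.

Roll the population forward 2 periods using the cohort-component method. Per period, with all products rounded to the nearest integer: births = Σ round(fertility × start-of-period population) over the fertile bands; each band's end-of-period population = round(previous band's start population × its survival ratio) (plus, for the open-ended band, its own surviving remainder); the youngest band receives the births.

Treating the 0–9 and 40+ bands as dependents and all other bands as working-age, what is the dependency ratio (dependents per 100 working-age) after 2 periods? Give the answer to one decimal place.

88.8

After projecting period 1:
Births: 4000 * 0.204 = 816
10–19: 6450 * 0.945 = 6095
20–29: 2600 * 0.948 = 2465
30–39: 4000 * 0.944 = 3776
40+: 4850 * 0.943 + 2050 * 0.647 = 4574 + 1326 = 5900
Giving 816 / 6095 / 2465 / 3776 / 5900.
After projecting period 2:
Births: 2465 * 0.204 = 503
10–19: 816 * 0.945 = 771
20–29: 6095 * 0.948 = 5778
30–39: 2465 * 0.944 = 2327
40+: 3776 * 0.943 + 5900 * 0.647 = 3561 + 3817 = 7378
Giving 503 / 771 / 5778 / 2327 / 7378.
Dependents (band 0–9 + band 40+) = 503 + 7378 = 7881; working-age = 8876; ratio = 7881/8876 × 100 = 88.8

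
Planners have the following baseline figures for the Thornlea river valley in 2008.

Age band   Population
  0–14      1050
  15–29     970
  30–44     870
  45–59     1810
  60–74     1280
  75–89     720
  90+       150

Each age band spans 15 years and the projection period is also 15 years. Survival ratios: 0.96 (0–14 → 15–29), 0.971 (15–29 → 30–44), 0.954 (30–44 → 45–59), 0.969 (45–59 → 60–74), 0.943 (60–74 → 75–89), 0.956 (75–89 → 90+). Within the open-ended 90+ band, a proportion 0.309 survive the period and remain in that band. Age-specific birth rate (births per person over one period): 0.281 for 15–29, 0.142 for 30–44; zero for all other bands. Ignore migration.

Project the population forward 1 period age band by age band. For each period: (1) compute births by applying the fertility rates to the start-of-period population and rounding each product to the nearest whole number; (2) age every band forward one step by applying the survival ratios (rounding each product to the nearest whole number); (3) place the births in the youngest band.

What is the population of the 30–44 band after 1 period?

942

Period 1:
Births: 970 × 0.281 = 273, 870 × 0.142 = 124 → 397
15–29: 1050 × 0.96 = 1008
30–44: 970 × 0.971 = 942
45–59: 870 × 0.954 = 830
60–74: 1810 × 0.969 = 1754
75–89: 1280 × 0.943 = 1207
90+: 720 × 0.956 + 150 × 0.309 = 688 + 46 = 734
End of period: [397, 1008, 942, 830, 1754, 1207, 734]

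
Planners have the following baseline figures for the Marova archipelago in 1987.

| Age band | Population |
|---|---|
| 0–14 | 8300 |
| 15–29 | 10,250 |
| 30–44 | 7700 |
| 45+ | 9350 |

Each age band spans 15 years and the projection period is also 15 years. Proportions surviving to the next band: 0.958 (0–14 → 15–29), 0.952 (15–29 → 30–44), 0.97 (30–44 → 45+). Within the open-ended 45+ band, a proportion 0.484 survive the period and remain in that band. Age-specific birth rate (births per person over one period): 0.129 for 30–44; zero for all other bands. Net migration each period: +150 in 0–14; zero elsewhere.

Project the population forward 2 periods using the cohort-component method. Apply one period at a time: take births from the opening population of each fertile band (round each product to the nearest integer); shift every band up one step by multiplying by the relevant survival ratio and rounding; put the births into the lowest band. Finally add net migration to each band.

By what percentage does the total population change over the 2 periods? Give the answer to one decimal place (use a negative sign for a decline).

-28.8

— Period 1 —
Births: 7700 × 0.129 = 993
15–29: 8300 × 0.958 = 7951
30–44: 10250 × 0.952 = 9758
45+: 7700 × 0.97 + 9350 × 0.484 = 7469 + 4525 = 11994
Net migration: 0–14 + 150 → 1143
Population now: 0–14=1143, 15–29=7951, 30–44=9758, 45+=11994
— Period 2 —
Births: 9758 × 0.129 = 1259
15–29: 1143 × 0.958 = 1095
30–44: 7951 × 0.952 = 7569
45+: 9758 × 0.97 + 11994 × 0.484 = 9465 + 5805 = 15270
Net migration: 0–14 + 150 → 1409
Population now: 0–14=1409, 15–29=1095, 30–44=7569, 45+=15270
Total: 35600 → 25343; change = -10257; percentage change = -28.8%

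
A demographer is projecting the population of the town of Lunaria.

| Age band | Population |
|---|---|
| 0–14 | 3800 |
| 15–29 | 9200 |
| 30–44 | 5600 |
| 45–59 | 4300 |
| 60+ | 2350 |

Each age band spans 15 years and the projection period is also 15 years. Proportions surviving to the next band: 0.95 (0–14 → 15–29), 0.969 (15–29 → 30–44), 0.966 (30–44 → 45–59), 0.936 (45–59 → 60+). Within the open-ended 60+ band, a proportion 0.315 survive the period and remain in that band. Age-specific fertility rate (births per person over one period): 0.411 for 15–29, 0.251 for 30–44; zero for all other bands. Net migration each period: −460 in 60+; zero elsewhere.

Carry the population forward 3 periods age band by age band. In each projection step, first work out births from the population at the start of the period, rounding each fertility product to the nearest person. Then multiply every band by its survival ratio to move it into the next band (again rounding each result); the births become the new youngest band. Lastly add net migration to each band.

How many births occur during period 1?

5187

After projecting period 1:
Births: 9200 * 0.411 = 3781  |  5600 * 0.251 = 1406 → total 5187
15–29: 3800 * 0.95 = 3610
30–44: 9200 * 0.969 = 8915
45–59: 5600 * 0.966 = 5410
60+: 4300 * 0.936 + 2350 * 0.315 = 4025 + 740 = 4765
Net migration: 60+ − 460 → 4305
Giving 5187 / 3610 / 8915 / 5410 / 4305.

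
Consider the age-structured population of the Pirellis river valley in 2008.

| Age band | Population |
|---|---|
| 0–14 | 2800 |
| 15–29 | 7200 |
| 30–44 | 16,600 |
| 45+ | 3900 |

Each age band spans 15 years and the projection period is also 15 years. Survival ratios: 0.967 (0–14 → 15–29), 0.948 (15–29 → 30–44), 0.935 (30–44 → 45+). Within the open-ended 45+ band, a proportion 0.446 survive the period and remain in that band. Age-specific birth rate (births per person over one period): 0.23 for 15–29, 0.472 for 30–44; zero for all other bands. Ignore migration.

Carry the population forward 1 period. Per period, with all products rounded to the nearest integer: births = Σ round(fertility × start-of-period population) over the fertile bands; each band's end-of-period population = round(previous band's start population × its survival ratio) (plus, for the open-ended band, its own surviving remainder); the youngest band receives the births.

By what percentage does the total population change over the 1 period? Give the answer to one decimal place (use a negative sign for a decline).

19.0

(Groups numbered youngest = 1 to oldest = 4.)
Period 1:
Births: 7200 × 0.23 = 1656, 16600 × 0.472 = 7835 → total 9491
Group 2: 2800 × 0.967 = 2708
Group 3: 7200 × 0.948 = 6826
Group 4: 16600 × 0.935 + 3900 × 0.446 = 15521 + 1739 = 17260
Population now: 0–14=9491, 15–29=2708, 30–44=6826, 45+=17260
Total: 30500 → 36285; change = 5785; percentage change = 19.0%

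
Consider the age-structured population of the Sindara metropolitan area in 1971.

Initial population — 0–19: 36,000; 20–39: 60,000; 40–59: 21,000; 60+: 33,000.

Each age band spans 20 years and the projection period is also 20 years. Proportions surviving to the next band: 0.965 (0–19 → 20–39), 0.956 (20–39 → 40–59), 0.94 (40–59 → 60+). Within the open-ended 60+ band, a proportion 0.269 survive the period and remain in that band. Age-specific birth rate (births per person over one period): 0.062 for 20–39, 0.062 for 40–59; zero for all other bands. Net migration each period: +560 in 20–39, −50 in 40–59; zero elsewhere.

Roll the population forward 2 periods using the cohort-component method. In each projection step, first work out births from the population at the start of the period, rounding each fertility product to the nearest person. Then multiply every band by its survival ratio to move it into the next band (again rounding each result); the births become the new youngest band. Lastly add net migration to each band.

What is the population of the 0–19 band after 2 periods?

5742

Call the bands 1 to 4, youngest first.
After projecting period 1:
Births: 60000 × 0.062 = 3720  |  21000 × 0.062 = 1302 — total 5022
Band 2: 36000 × 0.965 = 34740
Band 3: 60000 × 0.956 = 57360
Band 4: 21000 × 0.94 + 33000 × 0.269 = 19740 + 8877 = 28617
Net migration: Band 2 + 560 → 35300; Band 3 − 50 → 57310
End of period: [5022, 35300, 57310, 28617]
After projecting period 2:
Births: 35300 × 0.062 = 2189  |  57310 × 0.062 = 3553 — total 5742
Band 2: 5022 × 0.965 = 4846
Band 3: 35300 × 0.956 = 33747
Band 4: 57310 × 0.94 + 28617 × 0.269 = 53871 + 7698 = 61569
Net migration: Band 2 + 560 → 5406; Band 3 − 50 → 33697
End of period: [5742, 5406, 33697, 61569]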